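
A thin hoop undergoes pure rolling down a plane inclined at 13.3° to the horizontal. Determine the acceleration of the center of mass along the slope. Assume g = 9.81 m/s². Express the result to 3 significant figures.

The moment of inertia is MR², giving k ≡ I/(MR²) = 1.
Translational: Mg sinθ − f = Ma. Rotational about the CM: fR = Iα = kMRa, so f = kMa.
Eliminating f: Mg sinθ = (1+k)Ma, so a = g sinθ/(1+k) = 9.81 × sin13.3° / 2 ≈ 1.13 m/s².

a ≈ 1.13 m/s²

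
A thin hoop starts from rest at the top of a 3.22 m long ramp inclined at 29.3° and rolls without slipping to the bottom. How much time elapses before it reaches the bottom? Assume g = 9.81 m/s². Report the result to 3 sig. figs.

With I = MR², the ratio k = I/(MR²) is 1.
Translational: Mg sinθ − f = Ma. Rotational about the CM: fR = Iα = kMRa, so f = kMa.
Hence a = g sinθ/(1+k) = 9.81×sin29.3°/2 = 2.4 m/s².
With constant a from rest, t = √(2L/a) = √(2·3.22/2.4) ≈ 1.64 s.

t ≈ 1.64 s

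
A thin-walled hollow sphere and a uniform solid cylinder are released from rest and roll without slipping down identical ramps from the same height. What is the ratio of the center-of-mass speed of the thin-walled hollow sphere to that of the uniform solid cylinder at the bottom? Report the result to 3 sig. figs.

v_ratio ≈ 0.949

Each satisfies Mgh = ½(1+k)Mv² with k = I/(MR²), so v ∝ 1/√(1+k).
For the thin-walled hollow sphere k = 2/3; for the uniform solid cylinder k = 0.5.
v₁/v₂ = √((1+k₂)/(1+k₁)) = √(1.5/1.667) ≈ 0.949.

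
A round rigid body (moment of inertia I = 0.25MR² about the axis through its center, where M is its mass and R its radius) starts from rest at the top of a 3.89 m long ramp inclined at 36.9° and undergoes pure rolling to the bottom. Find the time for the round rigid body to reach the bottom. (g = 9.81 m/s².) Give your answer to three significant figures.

t ≈ 1.28 s

The moment of inertia is 0.25MR², giving k ≡ I/(MR²) = 0.25.
Along the incline Mg sinθ − f = Ma, and torque about the center fR = Iα = kMR²(a/R) gives f = kMa.
Hence a = g sinθ/(1+k) = 9.81×sin36.9°/1.25 = 4.712 m/s².
Starting from rest, L = ½at², so t = √(2L/a) = √(2×3.89/4.712) ≈ 1.28 s.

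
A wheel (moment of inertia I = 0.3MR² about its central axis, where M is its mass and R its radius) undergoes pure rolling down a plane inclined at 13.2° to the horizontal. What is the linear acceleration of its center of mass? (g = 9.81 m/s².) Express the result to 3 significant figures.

The moment of inertia is 0.3MR², giving k ≡ I/(MR²) = 0.3.
Translational: Mg sinθ − f = Ma. Rotational about the CM: fR = Iα = kMRa, so f = kMa.
Eliminating f: Mg sinθ = (1+k)Ma, so a = g sinθ/(1+k) = 9.81 × sin13.2° / 1.3 ≈ 1.72 m/s².

a ≈ 1.72 m/s²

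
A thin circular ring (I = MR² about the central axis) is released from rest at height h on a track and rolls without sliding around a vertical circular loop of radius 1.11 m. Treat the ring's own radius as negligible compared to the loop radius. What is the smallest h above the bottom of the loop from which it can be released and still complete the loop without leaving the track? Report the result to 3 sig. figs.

With I = MR², the ratio k = I/(MR²) is 1.
At the top, contact is just lost when gravity alone supplies the centripetal force: Mg = Mv_top²/r, i.e. v_top² = gr.
With ω = v/R, the kinetic energy at speed v is ½(1+k)Mv² = Mv².
Energy conservation from release (height h) to the top (height 2r): Mgh = Mg(2r) + M·gr.
Thus h_min = 2r + (1+k)r/2 = r(2 + 2/2) = 1.11 × 3 ≈ 3.33 m.

h_min ≈ 3.33 m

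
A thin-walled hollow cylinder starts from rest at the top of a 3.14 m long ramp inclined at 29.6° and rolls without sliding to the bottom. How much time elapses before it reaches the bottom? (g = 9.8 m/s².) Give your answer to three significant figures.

For this body I = MR², i.e. k = I/(MR²) = 1.
Newton's second law down the slope: Mg sinθ − f = Ma. The torque equation fR = Iα (with α = a/R) gives f = kMa.
Hence a = g sinθ/(1+k) = 9.8×sin29.6°/2 = 2.42 m/s².
With constant a from rest, t = √(2L/a) = √(2·3.14/2.42) ≈ 1.61 s.

t ≈ 1.61 s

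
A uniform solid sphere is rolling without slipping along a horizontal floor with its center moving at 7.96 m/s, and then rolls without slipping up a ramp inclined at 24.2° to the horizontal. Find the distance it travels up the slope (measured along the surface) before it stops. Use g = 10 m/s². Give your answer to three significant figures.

The moment of inertia is (2/5)MR², giving k ≡ I/(MR²) = 0.4.
Rolling without slipping gives ω = v/R, so the total kinetic energy is ½Mv² + ½Iω² = ½(1+k)Mv² = (7/10)Mv².
Setting this equal to Mgh gives the vertical rise h = (1+k)v₀²/(2g) = 1.4×7.96²/(2×10) = 4.435 m.
The distance along the slope is d = h/sinθ = 4.435/sin24.2° ≈ 10.8 m.

d ≈ 10.8 m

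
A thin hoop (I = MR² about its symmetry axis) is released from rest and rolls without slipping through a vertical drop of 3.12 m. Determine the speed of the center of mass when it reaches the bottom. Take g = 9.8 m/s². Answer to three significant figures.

Here I = MR², so the shape factor k = I/(MR²) = 1.
Rolling without slipping gives ω = v/R, so the total kinetic energy is ½Mv² + ½Iω² = ½(1+k)Mv² = Mv².
Energy conservation: Mgh = Mv², so v = √(2gh/(1+k)) = √(2 × 9.8 × 3.12 / 2) ≈ 5.53 m/s.

v ≈ 5.53 m/s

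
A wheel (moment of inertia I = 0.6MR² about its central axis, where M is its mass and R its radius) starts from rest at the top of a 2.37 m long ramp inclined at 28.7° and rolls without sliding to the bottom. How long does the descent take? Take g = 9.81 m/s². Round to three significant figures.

With I = 0.6MR², the ratio k = I/(MR²) is 0.6.
Newton's second law down the slope: Mg sinθ − f = Ma. The torque equation fR = Iα (with α = a/R) gives f = kMa.
Hence a = g sinθ/(1+k) = 9.81×sin28.7°/1.6 = 2.944 m/s².
With constant a from rest, t = √(2L/a) = √(2·2.37/2.944) ≈ 1.27 s.

t ≈ 1.27 s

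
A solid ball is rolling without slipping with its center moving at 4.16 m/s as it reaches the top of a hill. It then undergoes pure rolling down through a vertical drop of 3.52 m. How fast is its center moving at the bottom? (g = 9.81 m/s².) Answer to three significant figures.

For this body I = (2/5)MR², i.e. k = I/(MR²) = 0.4.
Pure rolling means v = ωR; then KE = ½Mv² + ½I(v/R)² = ½(1+k)Mv² = (7/10)Mv².
Conserving energy between top and bottom: (7/10)Mv² = (7/10)Mv₀² + Mgh, hence v² = v₀² + 2gh/(1+k).
v = √(4.16² + 2×9.81×3.52/1.4) = √66.64 ≈ 8.16 m/s.

v ≈ 8.16 m/s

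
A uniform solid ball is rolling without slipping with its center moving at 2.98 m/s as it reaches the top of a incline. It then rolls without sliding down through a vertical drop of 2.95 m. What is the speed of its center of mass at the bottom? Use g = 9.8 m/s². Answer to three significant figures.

The moment of inertia is (2/5)MR², giving k ≡ I/(MR²) = 0.4.
Since it rolls without slipping, ω = v/R and KE = ½Mv² + ½Iω² = ½(1+k)Mv² = (7/10)Mv².
Conserving energy between top and bottom: (7/10)Mv² = (7/10)Mv₀² + Mgh, hence v² = v₀² + 2gh/(1+k).
v = √(2.98² + 2×9.8×2.95/1.4) = √50.18 ≈ 7.08 m/s.

v ≈ 7.08 m/s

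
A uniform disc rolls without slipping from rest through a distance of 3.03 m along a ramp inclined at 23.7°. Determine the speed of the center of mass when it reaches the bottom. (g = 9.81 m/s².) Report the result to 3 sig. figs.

The moment of inertia is (1/2)MR², giving k ≡ I/(MR²) = 0.5.
Since it rolls without slipping, ω = v/R and KE = ½Mv² + ½Iω² = ½(1+k)Mv² = (3/4)Mv².
The vertical drop is h = L sinθ = 3.03 × sin23.7° = 1.218 m.
Setting Mgh = (3/4)Mv² gives v = √(2gh/(1+k)) = √(2·9.81·1.218/1.5) ≈ 3.99 m/s.

v ≈ 3.99 m/s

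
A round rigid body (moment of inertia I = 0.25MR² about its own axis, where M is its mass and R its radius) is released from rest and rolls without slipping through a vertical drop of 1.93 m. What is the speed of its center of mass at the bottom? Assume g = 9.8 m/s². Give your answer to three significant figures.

v ≈ 5.50 m/s

For this body I = 0.25MR², i.e. k = I/(MR²) = 0.25.
Pure rolling means v = ωR; then KE = ½Mv² + ½I(v/R)² = ½(1+k)Mv² = (5/8)Mv².
Setting Mgh = (5/8)Mv² gives v = √(2gh/(1+k)) = √(2·9.8·1.93/1.25) ≈ 5.50 m/s.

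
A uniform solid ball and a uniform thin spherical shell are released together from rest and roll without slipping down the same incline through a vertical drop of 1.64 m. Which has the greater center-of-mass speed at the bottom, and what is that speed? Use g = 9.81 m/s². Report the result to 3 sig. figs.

For rolling without slipping, Mgh = ½(1+k)Mv² where k = I/(MR²), so v = √(2gh/(1+k)).
Uniform solid ball: k = 0.4, giving v = √(2×9.81×1.64/1.4) = 4.794 m/s.
Uniform thin spherical shell: k = 2/3, giving v = √(2×9.81×1.64/1.667) = 4.394 m/s.
The smaller k wins: the uniform solid ball, at ≈ 4.79 m/s.

the uniform solid ball, at v ≈ 4.79 m/s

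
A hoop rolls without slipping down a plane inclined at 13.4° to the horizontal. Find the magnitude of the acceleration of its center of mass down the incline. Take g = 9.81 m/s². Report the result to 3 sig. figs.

Here I = MR², so the shape factor k = I/(MR²) = 1.
Translational: Mg sinθ − f = Ma. Rotational about the CM: fR = Iα = kMRa, so f = kMa.
Eliminating f: Mg sinθ = (1+k)Ma, so a = g sinθ/(1+k) = 9.81 × sin13.4° / 2 ≈ 1.14 m/s².

a ≈ 1.14 m/s²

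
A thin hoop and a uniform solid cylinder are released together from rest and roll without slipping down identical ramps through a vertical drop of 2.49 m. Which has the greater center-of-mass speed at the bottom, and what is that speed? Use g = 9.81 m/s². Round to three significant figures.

For rolling without slipping, Mgh = ½(1+k)Mv² where k = I/(MR²), so v = √(2gh/(1+k)).
Thin hoop: k = 1, giving v = √(2×9.81×2.49/2) = 4.942 m/s.
Uniform solid cylinder: k = 0.5, giving v = √(2×9.81×2.49/1.5) = 5.707 m/s.
The smaller k wins: the uniform solid cylinder, at ≈ 5.71 m/s.

the uniform solid cylinder, at v ≈ 5.71 m/s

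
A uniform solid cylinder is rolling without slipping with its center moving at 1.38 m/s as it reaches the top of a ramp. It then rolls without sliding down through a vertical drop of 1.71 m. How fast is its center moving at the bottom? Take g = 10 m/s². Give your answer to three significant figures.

For this body I = (1/2)MR², i.e. k = I/(MR²) = 0.5.
The rolling condition ω = v/R makes the rotational term ½I(v/R)² = ½kMv², so KE_total = ½(1+k)Mv² = (3/4)Mv².
Energy conservation: (3/4)Mv₀² + Mgh = (3/4)Mv², so v² = v₀² + 2gh/(1+k).
v = √(1.38² + 2×10×1.71/1.5) = √24.7 ≈ 4.97 m/s.

v ≈ 4.97 m/s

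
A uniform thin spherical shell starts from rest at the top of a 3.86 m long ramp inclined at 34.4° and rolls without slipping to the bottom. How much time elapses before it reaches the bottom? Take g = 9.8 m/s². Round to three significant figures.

Here I = (2/3)MR², so the shape factor k = I/(MR²) = 2/3.
Along the incline Mg sinθ − f = Ma, and torque about the center fR = Iα = kMR²(a/R) gives f = kMa.
Hence a = g sinθ/(1+k) = 9.8×sin34.4°/1.667 = 3.322 m/s².
Starting from rest, L = ½at², so t = √(2L/a) = √(2×3.86/3.322) ≈ 1.52 s.

t ≈ 1.52 s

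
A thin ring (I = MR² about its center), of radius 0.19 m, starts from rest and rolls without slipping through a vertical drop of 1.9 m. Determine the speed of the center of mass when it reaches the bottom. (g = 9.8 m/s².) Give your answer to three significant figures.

v ≈ 4.32 m/s

For this body I = MR², i.e. k = I/(MR²) = 1.
Since it rolls without slipping, ω = v/R and KE = ½Mv² + ½Iω² = ½(1+k)Mv² = Mv².
Energy conservation: Mgh = Mv², so v = √(2gh/(1+k)) = √(2 × 9.8 × 1.9 / 2) ≈ 4.32 m/s.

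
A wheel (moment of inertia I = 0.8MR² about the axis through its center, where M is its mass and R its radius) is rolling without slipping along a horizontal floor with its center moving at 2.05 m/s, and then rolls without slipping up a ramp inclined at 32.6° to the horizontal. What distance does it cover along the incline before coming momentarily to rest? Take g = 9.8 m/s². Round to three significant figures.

With I = 0.8MR², the ratio k = I/(MR²) is 0.8.
The rolling condition ω = v/R makes the rotational term ½I(v/R)² = ½kMv², so KE_total = ½(1+k)Mv² = (9/10)Mv².
Setting this equal to Mgh gives the vertical rise h = (1+k)v₀²/(2g) = 1.8×2.05²/(2×9.8) = 0.3859 m.
The distance along the slope is d = h/sinθ = 0.3859/sin32.6° ≈ 0.716 m.

d ≈ 0.716 m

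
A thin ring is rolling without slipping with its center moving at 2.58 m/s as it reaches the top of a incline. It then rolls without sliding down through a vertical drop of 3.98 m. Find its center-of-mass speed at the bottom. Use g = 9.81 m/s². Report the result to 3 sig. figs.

Here I = MR², so the shape factor k = I/(MR²) = 1.
The rolling condition ω = v/R makes the rotational term ½I(v/R)² = ½kMv², so KE_total = ½(1+k)Mv² = Mv².
Energy conservation: Mv₀² + Mgh = Mv², so v² = v₀² + 2gh/(1+k).
v = √(2.58² + 2×9.81×3.98/2) = √45.7 ≈ 6.76 m/s.

v ≈ 6.76 m/s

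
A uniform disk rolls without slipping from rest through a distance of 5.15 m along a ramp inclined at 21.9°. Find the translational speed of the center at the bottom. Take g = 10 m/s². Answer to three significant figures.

v ≈ 5.06 m/s

The moment of inertia is (1/2)MR², giving k ≡ I/(MR²) = 0.5.
Since it rolls without slipping, ω = v/R and KE = ½Mv² + ½Iω² = ½(1+k)Mv² = (3/4)Mv².
The vertical drop is h = L sinθ = 5.15 × sin21.9° = 1.921 m.
Energy conservation: Mgh = (3/4)Mv², so v = √(2gh/(1+k)) = √(2 × 10 × 1.921 / 1.5) ≈ 5.06 m/s.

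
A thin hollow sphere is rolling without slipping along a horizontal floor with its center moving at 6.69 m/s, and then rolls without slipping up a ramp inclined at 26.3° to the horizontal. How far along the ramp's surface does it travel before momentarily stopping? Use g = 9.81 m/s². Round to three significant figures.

d ≈ 8.58 m

The moment of inertia is (2/3)MR², giving k ≡ I/(MR²) = 2/3.
Since it rolls without slipping, ω = v/R and KE = ½Mv² + ½Iω² = ½(1+k)Mv² = (5/6)Mv².
Setting this equal to Mgh gives the vertical rise h = (1+k)v₀²/(2g) = 1.667×6.69²/(2×9.81) = 3.802 m.
Along the incline, d = h/sinθ = 3.802/sin26.3° ≈ 8.58 m.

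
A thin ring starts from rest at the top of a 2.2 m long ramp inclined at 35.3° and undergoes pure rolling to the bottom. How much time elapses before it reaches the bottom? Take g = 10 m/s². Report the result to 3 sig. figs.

For this body I = MR², i.e. k = I/(MR²) = 1.
Newton's second law down the slope: Mg sinθ − f = Ma. The torque equation fR = Iα (with α = a/R) gives f = kMa.
Hence a = g sinθ/(1+k) = 10×sin35.3°/2 = 2.889 m/s².
With constant a from rest, t = √(2L/a) = √(2·2.2/2.889) ≈ 1.23 s.

t ≈ 1.23 s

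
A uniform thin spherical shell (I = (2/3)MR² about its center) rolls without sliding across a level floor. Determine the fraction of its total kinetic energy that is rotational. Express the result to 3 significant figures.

fraction ≈ 0.400

With I = (2/3)MR², the ratio k = I/(MR²) is 2/3.
With ω = v/R, KE_trans = ½Mv² and KE_rot = ½Iω² = ½kMv², so KE_total = ½(1+k)Mv².
The rotational fraction is therefore k/(1+k) = (2/3)/1.667 ≈ 0.400.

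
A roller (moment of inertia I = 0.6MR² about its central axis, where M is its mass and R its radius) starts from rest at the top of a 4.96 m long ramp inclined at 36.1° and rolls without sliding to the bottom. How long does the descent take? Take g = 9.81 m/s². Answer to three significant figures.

For this body I = 0.6MR², i.e. k = I/(MR²) = 0.6.
Along the incline Mg sinθ − f = Ma, and torque about the center fR = Iα = kMR²(a/R) gives f = kMa.
Hence a = g sinθ/(1+k) = 9.81×sin36.1°/1.6 = 3.613 m/s².
Starting from rest, L = ½at², so t = √(2L/a) = √(2×4.96/3.613) ≈ 1.66 s.

t ≈ 1.66 s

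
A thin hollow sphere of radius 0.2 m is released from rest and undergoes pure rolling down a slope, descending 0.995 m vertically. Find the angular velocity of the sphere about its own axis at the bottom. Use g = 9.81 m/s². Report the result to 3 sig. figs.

The moment of inertia is (2/3)MR², giving k ≡ I/(MR²) = 2/3.
Since it rolls without slipping, ω = v/R and KE = ½Mv² + ½Iω² = ½(1+k)Mv² = (5/6)Mv².
Energy conservation Mgh = ½(1+k)Mv² gives v = √(2gh/(1+k)) = √(2 × 9.81 × 0.995 / 1.667) = 3.422 m/s.
Then ω = v/R = 3.422 / 0.2 ≈ 17.1 rad/s.

ω ≈ 17.1 rad/s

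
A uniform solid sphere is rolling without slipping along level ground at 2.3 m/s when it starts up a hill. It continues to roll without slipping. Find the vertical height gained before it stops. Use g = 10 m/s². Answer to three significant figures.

The moment of inertia is (2/5)MR², giving k ≡ I/(MR²) = 0.4.
The rolling condition ω = v/R makes the rotational term ½I(v/R)² = ½kMv², so KE_total = ½(1+k)Mv² = (7/10)Mv².
At the top the kinetic energy is zero, so (7/10)Mv₀² = Mgh.
Thus h = (1+k)v₀²/(2g) = 1.4 × 2.3² / (2 × 10) ≈ 0.370 m.

h ≈ 0.370 m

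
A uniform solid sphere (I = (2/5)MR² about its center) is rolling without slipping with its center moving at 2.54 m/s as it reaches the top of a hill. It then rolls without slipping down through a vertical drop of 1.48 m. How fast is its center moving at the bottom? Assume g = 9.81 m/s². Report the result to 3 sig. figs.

Here I = (2/5)MR², so the shape factor k = I/(MR²) = 0.4.
Since it rolls without slipping, ω = v/R and KE = ½Mv² + ½Iω² = ½(1+k)Mv² = (7/10)Mv².
Energy conservation: (7/10)Mv₀² + Mgh = (7/10)Mv², so v² = v₀² + 2gh/(1+k).
v = √(2.54² + 2×9.81×1.48/1.4) = √27.19 ≈ 5.21 m/s.

v ≈ 5.21 m/s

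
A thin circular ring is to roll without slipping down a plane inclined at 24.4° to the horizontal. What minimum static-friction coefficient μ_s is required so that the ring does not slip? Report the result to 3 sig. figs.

Here I = MR², so the shape factor k = I/(MR²) = 1.
Along the incline Mg sinθ − f = Ma, and torque about the center fR = Iα = kMR²(a/R) gives f = kMa.
These give a = g sinθ/(1+k) and the required friction f = kMg sinθ/(1+k).
The normal force is N = Mg cosθ, so μ_min = f/N = k tanθ/(1+k).
μ_min = 1 × tan24.4° / 2 ≈ 0.227.

μ_min ≈ 0.227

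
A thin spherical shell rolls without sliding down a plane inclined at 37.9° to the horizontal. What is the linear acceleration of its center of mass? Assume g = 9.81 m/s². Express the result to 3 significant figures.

With I = (2/3)MR², the ratio k = I/(MR²) is 2/3.
Translational: Mg sinθ − f = Ma. Rotational about the CM: fR = Iα = kMRa, so f = kMa.
Eliminating f: Mg sinθ = (1+k)Ma, so a = g sinθ/(1+k) = 9.81 × sin37.9° / 1.667 ≈ 3.62 m/s².

a ≈ 3.62 m/s²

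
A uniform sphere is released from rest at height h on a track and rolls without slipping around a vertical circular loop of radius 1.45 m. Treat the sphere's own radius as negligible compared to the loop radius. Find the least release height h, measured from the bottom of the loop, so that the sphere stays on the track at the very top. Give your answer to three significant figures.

The moment of inertia is (2/5)MR², giving k ≡ I/(MR²) = 0.4.
At the top of the loop, the minimum-contact condition is Mg = Mv_top²/r, so v_top² = gr.
With ω = v/R, the kinetic energy at speed v is ½(1+k)Mv² = (7/10)Mv².
Energy conservation from release (height h) to the top (height 2r): Mgh = Mg(2r) + (7/10)M·gr.
Thus h_min = 2r + (1+k)r/2 = r(2 + 1.4/2) = 1.45 × 2.7 ≈ 3.92 m.

h_min ≈ 3.92 m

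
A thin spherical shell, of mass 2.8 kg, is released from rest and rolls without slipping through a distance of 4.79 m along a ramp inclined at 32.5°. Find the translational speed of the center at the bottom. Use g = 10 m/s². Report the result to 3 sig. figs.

Here I = (2/3)MR², so the shape factor k = I/(MR²) = 2/3.
The rolling condition ω = v/R makes the rotational term ½I(v/R)² = ½kMv², so KE_total = ½(1+k)Mv² = (5/6)Mv².
The vertical drop is h = L sinθ = 4.79 × sin32.5° = 2.574 m.
Energy conservation: Mgh = (5/6)Mv², so v = √(2gh/(1+k)) = √(2 × 10 × 2.574 / 1.667) ≈ 5.56 m/s.

v ≈ 5.56 m/s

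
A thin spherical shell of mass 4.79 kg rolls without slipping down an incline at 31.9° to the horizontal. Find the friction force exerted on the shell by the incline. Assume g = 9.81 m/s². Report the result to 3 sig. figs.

With I = (2/3)MR², the ratio k = I/(MR²) is 2/3.
Along the incline Mg sinθ − f = Ma, and torque about the center fR = Iα = kMR²(a/R) gives f = kMa.
Combining, a = g sinθ/(1+k) and f = kMa = kMg sinθ/(1+k).
f = (2/3) × 4.79 × 9.81 × sin31.9° / 1.667 ≈ 9.93 N.

f ≈ 9.93 N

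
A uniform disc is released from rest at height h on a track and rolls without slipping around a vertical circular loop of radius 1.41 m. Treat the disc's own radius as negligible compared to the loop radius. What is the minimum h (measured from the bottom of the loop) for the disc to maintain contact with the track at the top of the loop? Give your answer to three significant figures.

With I = (1/2)MR², the ratio k = I/(MR²) is 0.5.
At the top, contact is just lost when gravity alone supplies the centripetal force: Mg = Mv_top²/r, i.e. v_top² = gr.
With ω = v/R, the kinetic energy at speed v is ½(1+k)Mv² = (3/4)Mv².
Energy conservation from release (height h) to the top (height 2r): Mgh = Mg(2r) + (3/4)M·gr.
Thus h_min = 2r + (1+k)r/2 = r(2 + 1.5/2) = 1.41 × 2.75 ≈ 3.88 m.

h_min ≈ 3.88 m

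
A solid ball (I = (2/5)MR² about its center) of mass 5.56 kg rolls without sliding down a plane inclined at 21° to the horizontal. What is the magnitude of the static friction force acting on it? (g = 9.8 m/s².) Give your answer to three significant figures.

The moment of inertia is (2/5)MR², giving k ≡ I/(MR²) = 0.4.
Translational: Mg sinθ − f = Ma. Rotational about the CM: fR = Iα = kMRa, so f = kMa.
Combining, a = g sinθ/(1+k) and f = kMa = kMg sinθ/(1+k).
f = 0.4 × 5.56 × 9.8 × sin21° / 1.4 ≈ 5.58 N.

f ≈ 5.58 N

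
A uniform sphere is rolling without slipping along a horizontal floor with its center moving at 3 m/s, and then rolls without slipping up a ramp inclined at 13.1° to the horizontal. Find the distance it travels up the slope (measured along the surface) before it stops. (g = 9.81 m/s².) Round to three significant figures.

d ≈ 2.83 m

Here I = (2/5)MR², so the shape factor k = I/(MR²) = 0.4.
The rolling condition ω = v/R makes the rotational term ½I(v/R)² = ½kMv², so KE_total = ½(1+k)Mv² = (7/10)Mv².
Setting this equal to Mgh gives the vertical rise h = (1+k)v₀²/(2g) = 1.4×3²/(2×9.81) = 0.6422 m.
The distance along the slope is d = h/sinθ = 0.6422/sin13.1° ≈ 2.83 m.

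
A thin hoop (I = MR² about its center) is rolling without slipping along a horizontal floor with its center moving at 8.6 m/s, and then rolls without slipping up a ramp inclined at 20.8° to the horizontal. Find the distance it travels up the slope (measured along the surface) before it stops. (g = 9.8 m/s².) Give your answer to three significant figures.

d ≈ 21.3 m

Here I = MR², so the shape factor k = I/(MR²) = 1.
Rolling without slipping gives ω = v/R, so the total kinetic energy is ½Mv² + ½Iω² = ½(1+k)Mv² = Mv².
Setting this equal to Mgh gives the vertical rise h = (1+k)v₀²/(2g) = 2×8.6²/(2×9.8) = 7.547 m.
Along the incline, d = h/sinθ = 7.547/sin20.8° ≈ 21.3 m.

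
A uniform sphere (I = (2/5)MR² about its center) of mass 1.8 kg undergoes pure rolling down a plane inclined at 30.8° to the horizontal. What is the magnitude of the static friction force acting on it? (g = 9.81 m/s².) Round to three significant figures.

f ≈ 2.58 N

With I = (2/5)MR², the ratio k = I/(MR²) is 0.4.
Newton's second law down the slope: Mg sinθ − f = Ma. The torque equation fR = Iα (with α = a/R) gives f = kMa.
Combining, a = g sinθ/(1+k) and f = kMa = kMg sinθ/(1+k).
f = 0.4 × 1.8 × 9.81 × sin30.8° / 1.4 ≈ 2.58 N.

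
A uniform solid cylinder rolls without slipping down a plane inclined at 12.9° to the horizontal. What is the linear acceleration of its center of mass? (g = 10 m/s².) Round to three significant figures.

a ≈ 1.49 m/s²

For this body I = (1/2)MR², i.e. k = I/(MR²) = 0.5.
Translational: Mg sinθ − f = Ma. Rotational about the CM: fR = Iα = kMRa, so f = kMa.
Eliminating f: Mg sinθ = (1+k)Ma, so a = g sinθ/(1+k) = 10 × sin12.9° / 1.5 ≈ 1.49 m/s².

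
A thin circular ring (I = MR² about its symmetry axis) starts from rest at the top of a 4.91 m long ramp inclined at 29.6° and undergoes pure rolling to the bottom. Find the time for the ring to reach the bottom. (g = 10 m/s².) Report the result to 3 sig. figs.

t ≈ 1.99 s

For this body I = MR², i.e. k = I/(MR²) = 1.
Translational: Mg sinθ − f = Ma. Rotational about the CM: fR = Iα = kMRa, so f = kMa.
Hence a = g sinθ/(1+k) = 10×sin29.6°/2 = 2.47 m/s².
With constant a from rest, t = √(2L/a) = √(2·4.91/2.47) ≈ 1.99 s.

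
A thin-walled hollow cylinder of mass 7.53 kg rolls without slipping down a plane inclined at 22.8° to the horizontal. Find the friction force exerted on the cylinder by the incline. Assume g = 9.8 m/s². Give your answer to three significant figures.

f ≈ 14.3 N

For this body I = MR², i.e. k = I/(MR²) = 1.
Translational: Mg sinθ − f = Ma. Rotational about the CM: fR = Iα = kMRa, so f = kMa.
Combining, a = g sinθ/(1+k) and f = kMa = kMg sinθ/(1+k).
f = 1 × 7.53 × 9.8 × sin22.8° / 2 ≈ 14.3 N.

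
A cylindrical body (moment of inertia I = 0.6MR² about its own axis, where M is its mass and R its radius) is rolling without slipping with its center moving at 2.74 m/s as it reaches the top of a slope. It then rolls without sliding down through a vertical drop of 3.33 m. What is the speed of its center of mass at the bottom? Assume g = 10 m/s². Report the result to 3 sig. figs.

v ≈ 7.01 m/s

The moment of inertia is 0.6MR², giving k ≡ I/(MR²) = 0.6.
Pure rolling means v = ωR; then KE = ½Mv² + ½I(v/R)² = ½(1+k)Mv² = (4/5)Mv².
Energy conservation: (4/5)Mv₀² + Mgh = (4/5)Mv², so v² = v₀² + 2gh/(1+k).
v = √(2.74² + 2×10×3.33/1.6) = √49.13 ≈ 7.01 m/s.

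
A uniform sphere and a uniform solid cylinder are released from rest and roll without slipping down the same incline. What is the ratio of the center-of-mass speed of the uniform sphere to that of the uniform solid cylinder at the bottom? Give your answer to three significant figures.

v_ratio ≈ 1.04

Each satisfies Mgh = ½(1+k)Mv² with k = I/(MR²), so v ∝ 1/√(1+k).
For the uniform sphere k = 0.4; for the uniform solid cylinder k = 0.5.
v₁/v₂ = √((1+k₂)/(1+k₁)) = √(1.5/1.4) ≈ 1.04.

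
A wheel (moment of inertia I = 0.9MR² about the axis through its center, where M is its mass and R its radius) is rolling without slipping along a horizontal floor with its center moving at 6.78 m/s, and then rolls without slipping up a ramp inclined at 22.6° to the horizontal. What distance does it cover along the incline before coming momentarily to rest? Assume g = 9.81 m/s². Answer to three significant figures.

For this body I = 0.9MR², i.e. k = I/(MR²) = 0.9.
Rolling without slipping gives ω = v/R, so the total kinetic energy is ½Mv² + ½Iω² = ½(1+k)Mv² = (19/20)Mv².
Setting this equal to Mgh gives the vertical rise h = (1+k)v₀²/(2g) = 1.9×6.78²/(2×9.81) = 4.452 m.
Along the incline, d = h/sinθ = 4.452/sin22.6° ≈ 11.6 m.

d ≈ 11.6 m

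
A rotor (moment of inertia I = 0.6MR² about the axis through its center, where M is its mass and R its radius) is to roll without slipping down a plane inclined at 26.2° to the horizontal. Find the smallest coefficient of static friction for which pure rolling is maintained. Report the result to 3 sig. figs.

μ_min ≈ 0.185

The moment of inertia is 0.6MR², giving k ≡ I/(MR²) = 0.6.
Along the incline Mg sinθ − f = Ma, and torque about the center fR = Iα = kMR²(a/R) gives f = kMa.
These give a = g sinθ/(1+k) and the required friction f = kMg sinθ/(1+k).
The normal force is N = Mg cosθ, so μ_min = f/N = k tanθ/(1+k).
μ_min = 0.6 × tan26.2° / 1.6 ≈ 0.185.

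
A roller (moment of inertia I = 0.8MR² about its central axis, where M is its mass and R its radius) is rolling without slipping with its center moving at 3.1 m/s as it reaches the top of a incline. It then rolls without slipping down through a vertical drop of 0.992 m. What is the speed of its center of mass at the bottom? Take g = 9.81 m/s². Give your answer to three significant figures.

For this body I = 0.8MR², i.e. k = I/(MR²) = 0.8.
Pure rolling means v = ωR; then KE = ½Mv² + ½I(v/R)² = ½(1+k)Mv² = (9/10)Mv².
Conserving energy between top and bottom: (9/10)Mv² = (9/10)Mv₀² + Mgh, hence v² = v₀² + 2gh/(1+k).
v = √(3.1² + 2×9.81×0.992/1.8) = √20.42 ≈ 4.52 m/s.

v ≈ 4.52 m/s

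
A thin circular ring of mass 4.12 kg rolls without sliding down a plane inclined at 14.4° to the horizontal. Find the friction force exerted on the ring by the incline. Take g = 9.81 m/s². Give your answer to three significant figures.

Here I = MR², so the shape factor k = I/(MR²) = 1.
Translational: Mg sinθ − f = Ma. Rotational about the CM: fR = Iα = kMRa, so f = kMa.
Combining, a = g sinθ/(1+k) and f = kMa = kMg sinθ/(1+k).
f = 1 × 4.12 × 9.81 × sin14.4° / 2 ≈ 5.03 N.

f ≈ 5.03 N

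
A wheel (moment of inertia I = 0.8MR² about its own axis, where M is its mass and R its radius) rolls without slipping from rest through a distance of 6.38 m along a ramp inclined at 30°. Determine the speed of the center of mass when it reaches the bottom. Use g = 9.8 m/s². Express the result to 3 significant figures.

v ≈ 5.89 m/s

Here I = 0.8MR², so the shape factor k = I/(MR²) = 0.8.
The rolling condition ω = v/R makes the rotational term ½I(v/R)² = ½kMv², so KE_total = ½(1+k)Mv² = (9/10)Mv².
The vertical drop is h = L sinθ = 6.38 × sin30° = 3.19 m.
Energy conservation: Mgh = (9/10)Mv², so v = √(2gh/(1+k)) = √(2 × 9.8 × 3.19 / 1.8) ≈ 5.89 m/s.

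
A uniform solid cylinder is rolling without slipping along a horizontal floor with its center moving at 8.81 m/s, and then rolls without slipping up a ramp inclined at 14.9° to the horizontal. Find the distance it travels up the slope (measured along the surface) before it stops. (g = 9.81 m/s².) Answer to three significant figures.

For this body I = (1/2)MR², i.e. k = I/(MR²) = 0.5.
Since it rolls without slipping, ω = v/R and KE = ½Mv² + ½Iω² = ½(1+k)Mv² = (3/4)Mv².
Setting this equal to Mgh gives the vertical rise h = (1+k)v₀²/(2g) = 1.5×8.81²/(2×9.81) = 5.934 m.
Along the incline, d = h/sinθ = 5.934/sin14.9° ≈ 23.1 m.

d ≈ 23.1 m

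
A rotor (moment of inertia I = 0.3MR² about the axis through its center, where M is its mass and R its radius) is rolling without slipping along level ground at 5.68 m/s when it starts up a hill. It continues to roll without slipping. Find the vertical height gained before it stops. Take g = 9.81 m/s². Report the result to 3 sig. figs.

With I = 0.3MR², the ratio k = I/(MR²) is 0.3.
Since it rolls without slipping, ω = v/R and KE = ½Mv² + ½Iω² = ½(1+k)Mv² = (13/20)Mv².
At the top the kinetic energy is zero, so (13/20)Mv₀² = Mgh.
Thus h = (1+k)v₀²/(2g) = 1.3 × 5.68² / (2 × 9.81) ≈ 2.14 m.

h ≈ 2.14 m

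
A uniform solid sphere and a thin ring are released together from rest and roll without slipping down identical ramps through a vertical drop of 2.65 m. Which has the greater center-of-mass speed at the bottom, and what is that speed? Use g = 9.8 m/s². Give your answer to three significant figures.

For rolling without slipping, Mgh = ½(1+k)Mv² where k = I/(MR²), so v = √(2gh/(1+k)).
Uniform solid sphere: k = 0.4, giving v = √(2×9.8×2.65/1.4) = 6.091 m/s.
Thin ring: k = 1, giving v = √(2×9.8×2.65/2) = 5.096 m/s.
The smaller k wins: the uniform solid sphere, at ≈ 6.09 m/s.

the uniform solid sphere, at v ≈ 6.09 m/s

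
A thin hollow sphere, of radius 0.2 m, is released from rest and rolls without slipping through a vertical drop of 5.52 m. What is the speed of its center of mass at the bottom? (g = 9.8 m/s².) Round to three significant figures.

v ≈ 8.06 m/s

For this body I = (2/3)MR², i.e. k = I/(MR²) = 2/3.
Rolling without slipping gives ω = v/R, so the total kinetic energy is ½Mv² + ½Iω² = ½(1+k)Mv² = (5/6)Mv².
Energy conservation: Mgh = (5/6)Mv², so v = √(2gh/(1+k)) = √(2 × 9.8 × 5.52 / 1.667) ≈ 8.06 m/s.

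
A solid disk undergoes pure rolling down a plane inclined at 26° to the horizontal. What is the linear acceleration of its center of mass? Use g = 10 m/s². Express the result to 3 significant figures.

The moment of inertia is (1/2)MR², giving k ≡ I/(MR²) = 0.5.
Newton's second law down the slope: Mg sinθ − f = Ma. The torque equation fR = Iα (with α = a/R) gives f = kMa.
Eliminating f: Mg sinθ = (1+k)Ma, so a = g sinθ/(1+k) = 10 × sin26° / 1.5 ≈ 2.92 m/s².

a ≈ 2.92 m/s²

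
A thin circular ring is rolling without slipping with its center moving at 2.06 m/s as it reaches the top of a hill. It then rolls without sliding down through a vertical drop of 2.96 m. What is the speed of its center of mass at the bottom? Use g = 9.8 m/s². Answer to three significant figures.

With I = MR², the ratio k = I/(MR²) is 1.
The rolling condition ω = v/R makes the rotational term ½I(v/R)² = ½kMv², so KE_total = ½(1+k)Mv² = Mv².
Energy conservation: Mv₀² + Mgh = Mv², so v² = v₀² + 2gh/(1+k).
v = √(2.06² + 2×9.8×2.96/2) = √33.25 ≈ 5.77 m/s.

v ≈ 5.77 m/s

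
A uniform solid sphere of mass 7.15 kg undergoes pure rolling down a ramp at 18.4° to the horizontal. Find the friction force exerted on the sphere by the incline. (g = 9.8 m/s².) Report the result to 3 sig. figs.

f ≈ 6.32 N

With I = (2/5)MR², the ratio k = I/(MR²) is 0.4.
Newton's second law down the slope: Mg sinθ − f = Ma. The torque equation fR = Iα (with α = a/R) gives f = kMa.
Combining, a = g sinθ/(1+k) and f = kMa = kMg sinθ/(1+k).
f = 0.4 × 7.15 × 9.8 × sin18.4° / 1.4 ≈ 6.32 N.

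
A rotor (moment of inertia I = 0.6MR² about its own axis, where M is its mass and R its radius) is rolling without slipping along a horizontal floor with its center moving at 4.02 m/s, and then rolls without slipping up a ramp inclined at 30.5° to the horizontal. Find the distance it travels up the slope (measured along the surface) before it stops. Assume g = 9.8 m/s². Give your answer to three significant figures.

d ≈ 2.60 m

Here I = 0.6MR², so the shape factor k = I/(MR²) = 0.6.
Pure rolling means v = ωR; then KE = ½Mv² + ½I(v/R)² = ½(1+k)Mv² = (4/5)Mv².
Setting this equal to Mgh gives the vertical rise h = (1+k)v₀²/(2g) = 1.6×4.02²/(2×9.8) = 1.319 m.
Along the incline, d = h/sinθ = 1.319/sin30.5° ≈ 2.60 m.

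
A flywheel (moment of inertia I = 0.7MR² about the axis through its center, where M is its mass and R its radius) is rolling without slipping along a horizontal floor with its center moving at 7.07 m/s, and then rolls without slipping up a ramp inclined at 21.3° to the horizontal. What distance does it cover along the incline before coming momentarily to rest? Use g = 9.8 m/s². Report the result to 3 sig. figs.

d ≈ 11.9 m

For this body I = 0.7MR², i.e. k = I/(MR²) = 0.7.
Rolling without slipping gives ω = v/R, so the total kinetic energy is ½Mv² + ½Iω² = ½(1+k)Mv² = (17/20)Mv².
Setting this equal to Mgh gives the vertical rise h = (1+k)v₀²/(2g) = 1.7×7.07²/(2×9.8) = 4.335 m.
The distance along the slope is d = h/sinθ = 4.335/sin21.3° ≈ 11.9 m.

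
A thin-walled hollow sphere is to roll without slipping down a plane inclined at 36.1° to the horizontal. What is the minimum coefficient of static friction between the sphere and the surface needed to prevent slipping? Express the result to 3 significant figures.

The moment of inertia is (2/3)MR², giving k ≡ I/(MR²) = 2/3.
Along the incline Mg sinθ − f = Ma, and torque about the center fR = Iα = kMR²(a/R) gives f = kMa.
These give a = g sinθ/(1+k) and the required friction f = kMg sinθ/(1+k).
With N = Mg cosθ, the no-slip condition f ≤ μN gives μ_min = f/N = k tanθ/(1+k).
μ_min = (2/3) × tan36.1° / 1.667 ≈ 0.292.

μ_min ≈ 0.292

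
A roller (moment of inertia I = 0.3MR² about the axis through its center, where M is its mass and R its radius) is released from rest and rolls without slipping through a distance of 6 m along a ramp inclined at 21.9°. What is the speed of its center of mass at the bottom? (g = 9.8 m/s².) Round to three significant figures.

v ≈ 5.81 m/s

The moment of inertia is 0.3MR², giving k ≡ I/(MR²) = 0.3.
Pure rolling means v = ωR; then KE = ½Mv² + ½I(v/R)² = ½(1+k)Mv² = (13/20)Mv².
The vertical drop is h = L sinθ = 6 × sin21.9° = 2.238 m.
Setting Mgh = (13/20)Mv² gives v = √(2gh/(1+k)) = √(2·9.8·2.238/1.3) ≈ 5.81 m/s.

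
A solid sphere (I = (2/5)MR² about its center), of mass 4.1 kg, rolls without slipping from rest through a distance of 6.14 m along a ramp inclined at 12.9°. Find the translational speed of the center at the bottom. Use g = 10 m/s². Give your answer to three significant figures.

v ≈ 4.43 m/s

The moment of inertia is (2/5)MR², giving k ≡ I/(MR²) = 0.4.
The rolling condition ω = v/R makes the rotational term ½I(v/R)² = ½kMv², so KE_total = ½(1+k)Mv² = (7/10)Mv².
The vertical drop is h = L sinθ = 6.14 × sin12.9° = 1.371 m.
Energy conservation: Mgh = (7/10)Mv², so v = √(2gh/(1+k)) = √(2 × 10 × 1.371 / 1.4) ≈ 4.43 m/s.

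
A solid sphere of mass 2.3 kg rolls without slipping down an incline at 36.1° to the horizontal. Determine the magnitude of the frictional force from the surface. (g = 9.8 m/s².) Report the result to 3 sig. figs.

For this body I = (2/5)MR², i.e. k = I/(MR²) = 0.4.
Translational: Mg sinθ − f = Ma. Rotational about the CM: fR = Iα = kMRa, so f = kMa.
Combining, a = g sinθ/(1+k) and f = kMa = kMg sinθ/(1+k).
f = 0.4 × 2.3 × 9.8 × sin36.1° / 1.4 ≈ 3.79 N.

f ≈ 3.79 N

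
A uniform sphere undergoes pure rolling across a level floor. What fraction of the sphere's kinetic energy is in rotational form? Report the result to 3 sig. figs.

Here I = (2/5)MR², so the shape factor k = I/(MR²) = 0.4.
Since ω = v/R, the translational part is ½Mv² and the rotational part is ½I(v/R)² = ½kMv²; the total is ½(1+k)Mv².
The rotational fraction is therefore k/(1+k) = 0.4/1.4 ≈ 0.286.

fraction ≈ 0.286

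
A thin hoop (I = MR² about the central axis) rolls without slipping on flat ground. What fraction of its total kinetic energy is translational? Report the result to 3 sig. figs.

fraction ≈ 0.500

For this body I = MR², i.e. k = I/(MR²) = 1.
Since ω = v/R, the translational part is ½Mv² and the rotational part is ½I(v/R)² = ½kMv²; the total is ½(1+k)Mv².
The translational fraction is therefore 1/(1+k) = 1/2 ≈ 0.500.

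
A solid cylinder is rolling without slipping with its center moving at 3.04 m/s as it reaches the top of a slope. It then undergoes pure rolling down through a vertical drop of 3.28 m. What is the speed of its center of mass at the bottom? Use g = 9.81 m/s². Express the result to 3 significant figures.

v ≈ 7.22 m/s

With I = (1/2)MR², the ratio k = I/(MR²) is 0.5.
Since it rolls without slipping, ω = v/R and KE = ½Mv² + ½Iω² = ½(1+k)Mv² = (3/4)Mv².
Energy conservation: (3/4)Mv₀² + Mgh = (3/4)Mv², so v² = v₀² + 2gh/(1+k).
v = √(3.04² + 2×9.81×3.28/1.5) = √52.14 ≈ 7.22 m/s.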